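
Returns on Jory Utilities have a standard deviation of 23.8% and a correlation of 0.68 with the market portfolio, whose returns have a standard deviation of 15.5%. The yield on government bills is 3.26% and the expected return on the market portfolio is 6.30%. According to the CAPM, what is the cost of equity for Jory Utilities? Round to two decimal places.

β = ρ × σ_i / σ_m = 0.68 × 23.8% / 15.5% = 1.0441
MRP = 6.30% − 3.26% = 3.04%
E(R) = 3.26% + 1.0441 × 3.04% = 6.43%

6.43%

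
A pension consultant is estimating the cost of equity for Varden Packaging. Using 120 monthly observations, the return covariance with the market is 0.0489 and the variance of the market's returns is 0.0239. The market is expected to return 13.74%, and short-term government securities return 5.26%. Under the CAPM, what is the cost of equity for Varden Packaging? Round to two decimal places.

β = Cov(R_i, R_m) / Var(R_m) = 0.0489 / 0.0239 = 2.0460
MRP = 13.74% − 5.26% = 8.48%
E(R) = R_f + β × MRP = 5.26% + 2.0460 × 8.48% = 22.61%

22.61%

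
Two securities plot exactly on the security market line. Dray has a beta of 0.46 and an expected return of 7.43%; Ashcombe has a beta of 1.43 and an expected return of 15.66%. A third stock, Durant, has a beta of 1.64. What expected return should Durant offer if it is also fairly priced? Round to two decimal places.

MRP (SML slope) = (15.66% − 7.43%) / (1.43 − 0.46) = 8.23% / 0.97 = 8.4845%
R_f (intercept) = 7.43% − 0.46 × 8.4845% = 3.5271%
E(R_Durant) = R_f + β × MRP = 3.5271% + 1.64 × 8.4845% = 17.44%

17.44%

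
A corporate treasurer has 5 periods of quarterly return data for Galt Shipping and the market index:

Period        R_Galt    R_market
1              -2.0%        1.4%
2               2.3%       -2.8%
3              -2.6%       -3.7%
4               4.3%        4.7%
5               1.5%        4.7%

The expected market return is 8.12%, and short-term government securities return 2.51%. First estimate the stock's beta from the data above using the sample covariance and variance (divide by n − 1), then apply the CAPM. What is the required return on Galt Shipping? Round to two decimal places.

Mean R_i = (-2.0 + 2.3 − 2.6 + 4.3 + 1.5) / 5 = 0.7000%
Mean R_m = (1.4 − 2.8 − 3.7 + 4.7 + 4.7) / 5 = 0.8600%
Σ(R_i − R̄_i)(R_m − R̄_m) = 24.6300  ⇒  Cov = 24.6300 / 4 = 6.1575
Σ(R_m − R̄_m)² = 63.9720  ⇒  Var(R_m) = 63.9720 / 4 = 15.9930
β = Cov / Var(R_m) = 6.1575 / 15.9930 = 0.3850
MRP = 8.12% − 2.51% = 5.61%
E(R) = R_f + β × MRP = 2.51% + 0.3850 × 5.61% = 4.67%

4.67%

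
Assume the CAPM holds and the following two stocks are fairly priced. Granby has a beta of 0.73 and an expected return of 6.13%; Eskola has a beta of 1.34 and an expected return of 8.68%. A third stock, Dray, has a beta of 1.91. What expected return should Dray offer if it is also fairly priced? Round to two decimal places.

11.06%

MRP (SML slope) = (8.68% − 6.13%) / (1.34 − 0.73) = 2.55% / 0.61 = 4.1803%
R_f (intercept) = 6.13% − 0.73 × 4.1803% = 3.0784%
E(R_Dray) = R_f + β × MRP = 3.0784% + 1.91 × 4.1803% = 11.06%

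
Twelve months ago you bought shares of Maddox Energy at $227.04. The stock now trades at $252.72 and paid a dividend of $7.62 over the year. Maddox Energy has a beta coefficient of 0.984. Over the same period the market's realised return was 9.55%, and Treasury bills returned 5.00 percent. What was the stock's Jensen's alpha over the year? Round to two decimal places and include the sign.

Realised HPR = (P1 + D1 − P0) / P0 = (252.72 + 7.62 − 227.04) / 227.04 = 33.30 / 227.04 = 14.6670%
MRP = 9.55% − 5.00% = 4.55%
CAPM required = R_f + β·MRP = 5.00% + 0.984 × 4.55% = 9.47720%
α = realised − required = 14.6670% − 9.47720% = +5.19%

+5.19%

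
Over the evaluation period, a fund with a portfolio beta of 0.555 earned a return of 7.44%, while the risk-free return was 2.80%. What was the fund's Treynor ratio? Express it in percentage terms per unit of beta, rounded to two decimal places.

8.36%

Treynor = (R_P − R_f) / β_P = (7.44% − 2.80%) / 0.5550 = 4.64% / 0.5550 = 8.36%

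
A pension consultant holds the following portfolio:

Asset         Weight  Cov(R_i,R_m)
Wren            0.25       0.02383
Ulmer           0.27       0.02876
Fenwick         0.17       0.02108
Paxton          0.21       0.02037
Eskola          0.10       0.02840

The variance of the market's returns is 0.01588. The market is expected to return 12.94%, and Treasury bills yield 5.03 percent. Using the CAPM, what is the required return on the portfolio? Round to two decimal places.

β_Wren = 0.02383 / 0.01588 = 1.5006
β_Ulmer = 0.02876 / 0.01588 = 1.8111
β_Fenwick = 0.02108 / 0.01588 = 1.3275
β_Paxton = 0.02037 / 0.01588 = 1.2827
β_Eskola = 0.02840 / 0.01588 = 1.7884
β_P = Σ w_i β_i = 0.25×1.5006 + 0.27×1.8111 + 0.17×1.3275 + 0.21×1.2827 + 0.10×1.7884 = 1.5380
MRP = 12.94% − 5.03% = 7.91%
E(R_P) = R_f + β_P × MRP = 5.03% + 1.5380 × 7.91% = 17.20%

17.20%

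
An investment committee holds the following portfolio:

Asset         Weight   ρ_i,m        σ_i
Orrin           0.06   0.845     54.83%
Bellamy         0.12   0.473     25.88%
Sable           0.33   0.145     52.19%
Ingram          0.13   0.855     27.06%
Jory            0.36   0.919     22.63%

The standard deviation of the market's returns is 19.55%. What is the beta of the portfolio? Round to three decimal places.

β_Orrin = 0.845 × 54.83% / 19.55% = 2.3699
β_Bellamy = 0.473 × 25.88% / 19.55% = 0.6262
β_Sable = 0.145 × 52.19% / 19.55% = 0.3871
β_Ingram = 0.855 × 27.06% / 19.55% = 1.1834
β_Jory = 0.919 × 22.63% / 19.55% = 1.0638
β_P = Σ w_i β_i = 0.06×2.3699 + 0.12×0.6262 + 0.33×0.3871 + 0.13×1.1834 + 0.36×1.0638 = 0.8819

0.882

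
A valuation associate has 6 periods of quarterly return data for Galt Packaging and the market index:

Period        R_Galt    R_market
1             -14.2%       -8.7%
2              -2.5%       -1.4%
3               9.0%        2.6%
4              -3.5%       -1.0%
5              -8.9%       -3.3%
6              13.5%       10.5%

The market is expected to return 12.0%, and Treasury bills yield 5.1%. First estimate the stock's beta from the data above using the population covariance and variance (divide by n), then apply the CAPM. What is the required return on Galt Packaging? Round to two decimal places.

15.93%

Mean R_i = (-14.2 − 2.5 + 9.0 − 3.5 − 8.9 + 13.5) / 6 = -1.1000%
Mean R_m = (-8.7 − 1.4 + 2.6 − 1.0 − 3.3 + 10.5) / 6 = -0.2167%
Σ(R_i − R̄_i)(R_m − R̄_m) = 323.6300  ⇒  Cov = 323.6300 / 6 = 53.9383
Σ(R_m − R̄_m)² = 206.2683  ⇒  Var(R_m) = 206.2683 / 6 = 34.3781
β = Cov / Var(R_m) = 53.9383 / 34.3781 = 1.5690
MRP = 12.0% − 5.1% = 6.90%
E(R) = R_f + β × MRP = 5.1% + 1.5690 × 6.9% = 15.93%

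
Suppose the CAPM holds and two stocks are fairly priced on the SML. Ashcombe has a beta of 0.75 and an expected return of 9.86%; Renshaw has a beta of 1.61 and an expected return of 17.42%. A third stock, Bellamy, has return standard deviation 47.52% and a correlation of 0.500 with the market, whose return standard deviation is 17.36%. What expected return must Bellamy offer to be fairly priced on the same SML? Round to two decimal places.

15.30%

MRP = (17.42% − 9.86%) / (1.61 − 0.75) = 8.7907%
R_f = 9.86% − 0.75 × 8.7907% = 3.2670%
β_Bellamy = ρ·σ_i/σ_m = 0.500 × 47.52 / 17.36 = 1.3687
E(R_Bellamy) = R_f + β × MRP = 3.2670% + 1.3687 × 8.7907% = 15.30%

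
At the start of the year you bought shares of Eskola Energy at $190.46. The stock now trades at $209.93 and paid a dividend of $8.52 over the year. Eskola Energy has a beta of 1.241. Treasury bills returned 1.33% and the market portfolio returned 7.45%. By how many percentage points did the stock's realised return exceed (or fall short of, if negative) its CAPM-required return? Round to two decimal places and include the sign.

Realised HPR = (P1 + D1 − P0) / P0 = (209.93 + 8.52 − 190.46) / 190.46 = 27.99 / 190.46 = 14.6960%
MRP = 7.45% − 1.33% = 6.12%
CAPM required = R_f + β·MRP = 1.33% + 1.241 × 6.12% = 8.92492%
α = realised − required = 14.6960% − 8.92492% = +5.77%

+5.77%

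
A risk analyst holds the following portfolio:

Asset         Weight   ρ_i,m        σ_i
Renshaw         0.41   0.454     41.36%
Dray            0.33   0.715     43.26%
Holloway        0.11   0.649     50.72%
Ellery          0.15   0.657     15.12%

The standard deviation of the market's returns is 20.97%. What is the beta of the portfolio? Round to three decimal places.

β_Renshaw = 0.454 × 41.36% / 20.97% = 0.8954
β_Dray = 0.715 × 43.26% / 20.97% = 1.4750
β_Holloway = 0.649 × 50.72% / 20.97% = 1.5697
β_Ellery = 0.657 × 15.12% / 20.97% = 0.4737
β_P = Σ w_i β_i = 0.41×0.8954 + 0.33×1.4750 + 0.11×1.5697 + 0.15×0.4737 = 1.0976

1.098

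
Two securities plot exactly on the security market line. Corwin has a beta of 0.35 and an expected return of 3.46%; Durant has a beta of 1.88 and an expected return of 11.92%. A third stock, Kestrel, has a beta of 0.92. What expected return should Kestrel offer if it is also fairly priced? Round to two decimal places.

6.61%

MRP (SML slope) = (11.92% − 3.46%) / (1.88 − 0.35) = 8.46% / 1.53 = 5.5294%
R_f (intercept) = 3.46% − 0.35 × 5.5294% = 1.5247%
E(R_Kestrel) = R_f + β × MRP = 1.5247% + 0.92 × 5.5294% = 6.61%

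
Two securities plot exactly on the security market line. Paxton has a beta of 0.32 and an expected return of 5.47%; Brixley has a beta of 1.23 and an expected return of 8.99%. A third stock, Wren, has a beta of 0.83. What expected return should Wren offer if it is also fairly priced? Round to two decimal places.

7.44%

MRP (SML slope) = (8.99% − 5.47%) / (1.23 − 0.32) = 3.52% / 0.91 = 3.8681%
R_f (intercept) = 5.47% − 0.32 × 3.8681% = 4.2322%
E(R_Wren) = R_f + β × MRP = 4.2322% + 0.83 × 3.8681% = 7.44%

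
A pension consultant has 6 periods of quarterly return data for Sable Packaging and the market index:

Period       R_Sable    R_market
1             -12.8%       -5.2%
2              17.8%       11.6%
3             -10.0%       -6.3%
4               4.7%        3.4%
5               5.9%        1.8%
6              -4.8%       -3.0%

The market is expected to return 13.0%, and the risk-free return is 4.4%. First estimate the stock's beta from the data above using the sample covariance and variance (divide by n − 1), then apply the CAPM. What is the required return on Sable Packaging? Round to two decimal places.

Mean R_i = (-12.8 + 17.8 − 10.0 + 4.7 + 5.9 − 4.8) / 6 = 0.1333%
Mean R_m = (-5.2 + 11.6 − 6.3 + 3.4 + 1.8 − 3.0) / 6 = 0.3833%
Σ(R_i − R̄_i)(R_m − R̄_m) = 376.7333  ⇒  Cov = 376.7333 / 5 = 75.3467
Σ(R_m − R̄_m)² = 224.2083  ⇒  Var(R_m) = 224.2083 / 5 = 44.8417
β = Cov / Var(R_m) = 75.3467 / 44.8417 = 1.6803
MRP = 13.0% − 4.4% = 8.60%
E(R) = R_f + β × MRP = 4.4% + 1.6803 × 8.6% = 18.85%

18.85%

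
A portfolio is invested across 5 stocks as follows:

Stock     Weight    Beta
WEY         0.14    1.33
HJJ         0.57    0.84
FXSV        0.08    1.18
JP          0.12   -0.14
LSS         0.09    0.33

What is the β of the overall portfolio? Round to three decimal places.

0.772

β_P = Σ w_i β_i = 0.14×1.33 + 0.57×0.84 + 0.08×1.18 + 0.12×-0.14 + 0.09×0.33 = 0.7723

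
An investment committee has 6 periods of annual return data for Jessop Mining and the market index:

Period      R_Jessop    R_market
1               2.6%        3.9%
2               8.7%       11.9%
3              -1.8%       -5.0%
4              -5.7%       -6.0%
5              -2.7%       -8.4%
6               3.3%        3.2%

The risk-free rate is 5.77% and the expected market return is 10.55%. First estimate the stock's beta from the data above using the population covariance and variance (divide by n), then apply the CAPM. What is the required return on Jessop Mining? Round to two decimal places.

8.82%

Mean R_i = (2.6 + 8.7 − 1.8 − 5.7 − 2.7 + 3.3) / 6 = 0.7333%
Mean R_m = (3.9 + 11.9 − 5.0 − 6.0 − 8.4 + 3.2) / 6 = -0.0667%
Σ(R_i − R̄_i)(R_m − R̄_m) = 190.4033  ⇒  Cov = 190.4033 / 6 = 31.7339
Σ(R_m − R̄_m)² = 298.5933  ⇒  Var(R_m) = 298.5933 / 6 = 49.7656
β = Cov / Var(R_m) = 31.7339 / 49.7656 = 0.6377
MRP = 10.55% − 5.77% = 4.78%
E(R) = R_f + β × MRP = 5.77% + 0.6377 × 4.78% = 8.82%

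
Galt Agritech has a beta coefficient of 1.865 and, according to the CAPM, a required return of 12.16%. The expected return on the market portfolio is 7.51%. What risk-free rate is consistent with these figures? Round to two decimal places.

E(R) = R_f + β(E(R_m) − R_f) = R_f(1 − β) + β·E(R_m)
12.16% = R_f × (1 − 1.865) + 1.865 × 7.51%
12.16% = R_f × -0.865 + 14.00615%
R_f = (12.16% − 14.00615%) / -0.865 = 2.13%

2.13%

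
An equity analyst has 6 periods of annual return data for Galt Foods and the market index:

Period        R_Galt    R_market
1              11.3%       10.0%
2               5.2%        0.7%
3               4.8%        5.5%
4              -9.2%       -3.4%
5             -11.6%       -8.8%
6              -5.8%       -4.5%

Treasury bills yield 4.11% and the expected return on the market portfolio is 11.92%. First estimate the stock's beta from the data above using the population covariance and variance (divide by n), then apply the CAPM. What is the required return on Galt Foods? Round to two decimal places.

13.94%

Mean R_i = (11.3 + 5.2 + 4.8 − 9.2 − 11.6 − 5.8) / 6 = -0.8833%
Mean R_m = (10.0 + 0.7 + 5.5 − 3.4 − 8.8 − 4.5) / 6 = -0.0833%
Σ(R_i − R̄_i)(R_m − R̄_m) = 302.0583  ⇒  Cov = 302.0583 / 6 = 50.3431
Σ(R_m − R̄_m)² = 239.9483  ⇒  Var(R_m) = 239.9483 / 6 = 39.9914
β = Cov / Var(R_m) = 50.3431 / 39.9914 = 1.2588
MRP = 11.92% − 4.11% = 7.81%
E(R) = R_f + β × MRP = 4.11% + 1.2588 × 7.81% = 13.94%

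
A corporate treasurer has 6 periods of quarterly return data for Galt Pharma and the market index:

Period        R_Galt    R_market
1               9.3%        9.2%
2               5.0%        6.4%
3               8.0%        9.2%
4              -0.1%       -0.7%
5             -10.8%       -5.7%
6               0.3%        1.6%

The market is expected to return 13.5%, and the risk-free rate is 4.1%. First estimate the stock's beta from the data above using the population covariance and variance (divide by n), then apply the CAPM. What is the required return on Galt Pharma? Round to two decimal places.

Mean R_i = (9.3 + 5.0 + 8.0 − 0.1 − 10.8 + 0.3) / 6 = 1.9500%
Mean R_m = (9.2 + 6.4 + 9.2 − 0.7 − 5.7 + 1.6) / 6 = 3.3333%
Σ(R_i − R̄_i)(R_m − R̄_m) = 214.2700  ⇒  Cov = 214.2700 / 6 = 35.7117
Σ(R_m − R̄_m)² = 179.1133  ⇒  Var(R_m) = 179.1133 / 6 = 29.8522
β = Cov / Var(R_m) = 35.7117 / 29.8522 = 1.1963
MRP = 13.5% − 4.1% = 9.40%
E(R) = R_f + β × MRP = 4.1% + 1.1963 × 9.4% = 15.35%

15.35%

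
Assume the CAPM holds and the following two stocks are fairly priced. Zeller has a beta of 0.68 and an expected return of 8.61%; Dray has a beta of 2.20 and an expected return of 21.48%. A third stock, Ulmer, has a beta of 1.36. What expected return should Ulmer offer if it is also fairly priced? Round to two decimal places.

14.37%

MRP (SML slope) = (21.48% − 8.61%) / (2.20 − 0.68) = 12.87% / 1.52 = 8.4671%
R_f (intercept) = 8.61% − 0.68 × 8.4671% = 2.8524%
E(R_Ulmer) = R_f + β × MRP = 2.8524% + 1.36 × 8.4671% = 14.37%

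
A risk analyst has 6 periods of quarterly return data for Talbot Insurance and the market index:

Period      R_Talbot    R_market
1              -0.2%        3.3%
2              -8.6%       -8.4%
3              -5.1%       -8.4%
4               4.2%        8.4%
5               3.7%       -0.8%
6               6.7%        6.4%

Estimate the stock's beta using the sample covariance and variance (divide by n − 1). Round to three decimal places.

0.718

Mean R_i = (-0.2 − 8.6 − 5.1 + 4.2 + 3.7 + 6.7) / 6 = 0.1167%
Mean R_m = (3.3 − 8.4 − 8.4 + 8.4 − 0.8 + 6.4) / 6 = 0.0833%
Σ(R_i − R̄_i)(R_m − R̄_m) = 189.5617  ⇒  Cov = 189.5617 / 5 = 37.9123
Σ(R_m − R̄_m)² = 264.1283  ⇒  Var(R_m) = 264.1283 / 5 = 52.8257
β = Cov / Var(R_m) = 37.9123 / 52.8257 = 0.7177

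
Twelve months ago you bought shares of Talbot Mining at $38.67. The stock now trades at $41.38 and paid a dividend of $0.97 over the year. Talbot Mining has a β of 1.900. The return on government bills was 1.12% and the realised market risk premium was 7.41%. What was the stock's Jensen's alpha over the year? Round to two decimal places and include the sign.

-5.68%

Realised HPR = (P1 + D1 − P0) / P0 = (41.38 + 0.97 − 38.67) / 38.67 = 3.68 / 38.67 = 9.5164%
CAPM required = R_f + β·MRP = 1.12% + 1.900 × 7.41% = 15.19900%
α = realised − required = 9.5164% − 15.19900% = -5.68%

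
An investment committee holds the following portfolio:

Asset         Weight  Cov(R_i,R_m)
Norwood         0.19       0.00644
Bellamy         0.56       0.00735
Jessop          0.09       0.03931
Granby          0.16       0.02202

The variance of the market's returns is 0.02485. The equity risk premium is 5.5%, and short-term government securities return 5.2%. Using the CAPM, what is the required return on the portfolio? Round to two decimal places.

7.94%

β_Norwood = 0.00644 / 0.02485 = 0.2592
β_Bellamy = 0.00735 / 0.02485 = 0.2958
β_Jessop = 0.03931 / 0.02485 = 1.5819
β_Granby = 0.02202 / 0.02485 = 0.8861
β_P = Σ w_i β_i = 0.19×0.2592 + 0.56×0.2958 + 0.09×1.5819 + 0.16×0.8861 = 0.4990
E(R_P) = R_f + β_P × MRP = 5.2% + 0.4990 × 5.5% = 7.94%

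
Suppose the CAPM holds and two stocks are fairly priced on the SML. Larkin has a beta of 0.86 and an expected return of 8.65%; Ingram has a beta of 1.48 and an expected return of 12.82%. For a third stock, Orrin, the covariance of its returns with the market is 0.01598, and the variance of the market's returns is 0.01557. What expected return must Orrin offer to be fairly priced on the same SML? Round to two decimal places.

MRP = (12.82% − 8.65%) / (1.48 − 0.86) = 6.7258%
R_f = 8.65% − 0.86 × 6.7258% = 2.8658%
β_Orrin = Cov / Var(R_m) = 0.01598 / 0.01557 = 1.0263
E(R_Orrin) = R_f + β × MRP = 2.8658% + 1.0263 × 6.7258% = 9.77%

9.77%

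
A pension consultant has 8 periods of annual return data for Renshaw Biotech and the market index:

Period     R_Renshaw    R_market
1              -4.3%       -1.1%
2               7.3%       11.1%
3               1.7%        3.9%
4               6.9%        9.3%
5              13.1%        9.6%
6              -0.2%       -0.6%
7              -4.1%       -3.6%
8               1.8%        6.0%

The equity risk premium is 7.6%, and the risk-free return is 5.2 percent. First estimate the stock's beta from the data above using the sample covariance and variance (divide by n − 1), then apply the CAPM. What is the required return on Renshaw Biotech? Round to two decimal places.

Mean R_i = (-4.3 + 7.3 + 1.7 + 6.9 + 13.1 − 0.2 − 4.1 + 1.8) / 8 = 2.7750%
Mean R_m = (-1.1 + 11.1 + 3.9 + 9.3 + 9.6 − 0.6 − 3.6 + 6.0) / 8 = 4.3250%
Σ(R_i − R̄_i)(R_m − R̄_m) = 211.9850  ⇒  Cov = 211.9850 / 7 = 30.2836
Σ(R_m − R̄_m)² = 217.9550  ⇒  Var(R_m) = 217.9550 / 7 = 31.1364
β = Cov / Var(R_m) = 30.2836 / 31.1364 = 0.9726
E(R) = R_f + β × MRP = 5.2% + 0.9726 × 7.6% = 12.59%

12.59%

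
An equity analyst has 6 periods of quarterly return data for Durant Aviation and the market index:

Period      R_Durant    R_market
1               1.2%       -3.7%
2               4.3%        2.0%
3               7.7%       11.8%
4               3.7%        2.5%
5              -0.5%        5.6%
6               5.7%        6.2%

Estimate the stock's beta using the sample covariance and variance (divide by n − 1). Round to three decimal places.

0.351

Mean R_i = (1.2 + 4.3 + 7.7 + 3.7 − 0.5 + 5.7) / 6 = 3.6833%
Mean R_m = (-3.7 + 2.0 + 11.8 + 2.5 + 5.6 + 6.2) / 6 = 4.0667%
Σ(R_i − R̄_i)(R_m − R̄_m) = 46.9367  ⇒  Cov = 46.9367 / 5 = 9.3873
Σ(R_m − R̄_m)² = 133.7533  ⇒  Var(R_m) = 133.7533 / 5 = 26.7507
β = Cov / Var(R_m) = 9.3873 / 26.7507 = 0.3509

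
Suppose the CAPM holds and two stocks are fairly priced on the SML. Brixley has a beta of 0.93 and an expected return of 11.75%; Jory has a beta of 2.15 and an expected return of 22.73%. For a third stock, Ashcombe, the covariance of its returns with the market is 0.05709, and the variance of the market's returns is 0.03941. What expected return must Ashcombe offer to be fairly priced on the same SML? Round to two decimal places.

MRP = (22.73% − 11.75%) / (2.15 − 0.93) = 9.0000%
R_f = 11.75% − 0.93 × 9.0000% = 3.3800%
β_Ashcombe = Cov / Var(R_m) = 0.05709 / 0.03941 = 1.4486
E(R_Ashcombe) = R_f + β × MRP = 3.3800% + 1.4486 × 9.0000% = 16.42%

16.42%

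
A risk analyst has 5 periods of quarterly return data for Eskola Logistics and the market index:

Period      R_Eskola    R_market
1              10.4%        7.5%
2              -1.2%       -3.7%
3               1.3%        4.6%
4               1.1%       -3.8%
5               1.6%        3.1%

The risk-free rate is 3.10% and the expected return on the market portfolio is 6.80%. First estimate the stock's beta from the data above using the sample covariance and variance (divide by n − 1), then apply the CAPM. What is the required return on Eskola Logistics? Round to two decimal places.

5.57%

Mean R_i = (10.4 − 1.2 + 1.3 + 1.1 + 1.6) / 5 = 2.6400%
Mean R_m = (7.5 − 3.7 + 4.6 − 3.8 + 3.1) / 5 = 1.5400%
Σ(R_i − R̄_i)(R_m − R̄_m) = 68.8720  ⇒  Cov = 68.8720 / 4 = 17.2180
Σ(R_m − R̄_m)² = 103.2920  ⇒  Var(R_m) = 103.2920 / 4 = 25.8230
β = Cov / Var(R_m) = 17.2180 / 25.8230 = 0.6668
MRP = 6.80% − 3.10% = 3.70%
E(R) = R_f + β × MRP = 3.10% + 0.6668 × 3.70% = 5.57%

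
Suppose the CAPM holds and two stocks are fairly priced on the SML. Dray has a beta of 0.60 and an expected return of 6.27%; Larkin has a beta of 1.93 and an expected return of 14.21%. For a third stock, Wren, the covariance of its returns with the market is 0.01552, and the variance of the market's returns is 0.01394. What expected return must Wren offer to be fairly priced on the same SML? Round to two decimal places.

MRP = (14.21% − 6.27%) / (1.93 − 0.60) = 5.9699%
R_f = 6.27% − 0.60 × 5.9699% = 2.6881%
β_Wren = Cov / Var(R_m) = 0.01552 / 0.01394 = 1.1133
E(R_Wren) = R_f + β × MRP = 2.6881% + 1.1133 × 5.9699% = 9.33%

9.33%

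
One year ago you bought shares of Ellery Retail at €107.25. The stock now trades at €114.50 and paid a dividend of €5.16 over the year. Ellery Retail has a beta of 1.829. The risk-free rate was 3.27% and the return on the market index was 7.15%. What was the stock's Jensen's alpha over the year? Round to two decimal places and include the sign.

Realised HPR = (P1 + D1 − P0) / P0 = (114.50 + 5.16 − 107.25) / 107.25 = 12.41 / 107.25 = 11.5711%
MRP = 7.15% − 3.27% = 3.88%
CAPM required = R_f + β·MRP = 3.27% + 1.829 × 3.88% = 10.36652%
α = realised − required = 11.5711% − 10.36652% = +1.20%

+1.20%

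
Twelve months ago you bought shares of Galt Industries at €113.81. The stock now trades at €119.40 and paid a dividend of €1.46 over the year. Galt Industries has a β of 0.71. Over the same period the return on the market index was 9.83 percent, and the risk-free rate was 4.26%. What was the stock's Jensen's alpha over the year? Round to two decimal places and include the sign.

Realised HPR = (P1 + D1 − P0) / P0 = (119.40 + 1.46 − 113.81) / 113.81 = 7.05 / 113.81 = 6.1945%
MRP = 9.83% − 4.26% = 5.57%
CAPM required = R_f + β·MRP = 4.26% + 0.71 × 5.57% = 8.2147%
α = realised − required = 6.1945% − 8.2147% = -2.02%

-2.02%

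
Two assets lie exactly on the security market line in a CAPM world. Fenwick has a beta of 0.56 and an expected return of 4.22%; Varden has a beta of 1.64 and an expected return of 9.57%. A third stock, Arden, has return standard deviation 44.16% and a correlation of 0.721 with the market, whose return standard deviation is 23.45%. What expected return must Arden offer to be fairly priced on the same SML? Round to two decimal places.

MRP = (9.57% − 4.22%) / (1.64 − 0.56) = 4.9537%
R_f = 4.22% − 0.56 × 4.9537% = 1.4459%
β_Arden = ρ·σ_i/σ_m = 0.721 × 44.16 / 23.45 = 1.3578
E(R_Arden) = R_f + β × MRP = 1.4459% + 1.3578 × 4.9537% = 8.17%

8.17%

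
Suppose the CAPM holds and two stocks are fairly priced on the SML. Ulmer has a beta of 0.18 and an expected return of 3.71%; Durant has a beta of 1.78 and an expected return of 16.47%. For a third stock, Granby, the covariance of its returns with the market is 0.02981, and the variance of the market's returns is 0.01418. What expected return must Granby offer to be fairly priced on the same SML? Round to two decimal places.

MRP = (16.47% − 3.71%) / (1.78 − 0.18) = 7.9750%
R_f = 3.71% − 0.18 × 7.9750% = 2.2745%
β_Granby = Cov / Var(R_m) = 0.02981 / 0.01418 = 2.1023
E(R_Granby) = R_f + β × MRP = 2.2745% + 2.1023 × 7.9750% = 19.04%

19.04%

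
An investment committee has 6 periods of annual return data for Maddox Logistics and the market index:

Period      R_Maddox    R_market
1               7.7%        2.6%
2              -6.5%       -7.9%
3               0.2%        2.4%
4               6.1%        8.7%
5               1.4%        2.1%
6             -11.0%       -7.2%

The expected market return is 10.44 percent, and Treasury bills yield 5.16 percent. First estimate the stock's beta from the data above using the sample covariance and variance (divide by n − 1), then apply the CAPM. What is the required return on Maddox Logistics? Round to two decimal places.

Mean R_i = (7.7 − 6.5 + 0.2 + 6.1 + 1.4 − 11.0) / 6 = -0.3500%
Mean R_m = (2.6 − 7.9 + 2.4 + 8.7 + 2.1 − 7.2) / 6 = 0.1167%
Σ(R_i − R̄_i)(R_m − R̄_m) = 207.3050  ⇒  Cov = 207.3050 / 5 = 41.4610
Σ(R_m − R̄_m)² = 206.7883  ⇒  Var(R_m) = 206.7883 / 5 = 41.3577
β = Cov / Var(R_m) = 41.4610 / 41.3577 = 1.0025
MRP = 10.44% − 5.16% = 5.28%
E(R) = R_f + β × MRP = 5.16% + 1.0025 × 5.28% = 10.45%

10.45%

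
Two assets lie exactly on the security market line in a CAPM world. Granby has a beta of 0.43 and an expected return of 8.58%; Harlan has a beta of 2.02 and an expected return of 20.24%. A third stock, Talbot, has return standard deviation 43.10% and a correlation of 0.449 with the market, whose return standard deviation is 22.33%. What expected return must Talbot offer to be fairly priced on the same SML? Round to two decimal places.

11.78%

MRP = (20.24% − 8.58%) / (2.02 − 0.43) = 7.3333%
R_f = 8.58% − 0.43 × 7.3333% = 5.4267%
β_Talbot = ρ·σ_i/σ_m = 0.449 × 43.10 / 22.33 = 0.8666
E(R_Talbot) = R_f + β × MRP = 5.4267% + 0.8666 × 7.3333% = 11.78%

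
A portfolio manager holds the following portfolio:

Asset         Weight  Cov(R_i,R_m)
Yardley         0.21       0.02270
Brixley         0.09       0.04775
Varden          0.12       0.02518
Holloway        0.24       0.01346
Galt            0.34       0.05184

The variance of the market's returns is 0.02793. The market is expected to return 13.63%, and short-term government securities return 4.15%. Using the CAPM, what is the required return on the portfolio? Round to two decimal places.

15.33%

β_Yardley = 0.02270 / 0.02793 = 0.8127
β_Brixley = 0.04775 / 0.02793 = 1.7096
β_Varden = 0.02518 / 0.02793 = 0.9015
β_Holloway = 0.01346 / 0.02793 = 0.4819
β_Galt = 0.05184 / 0.02793 = 1.8561
β_P = Σ w_i β_i = 0.21×0.8127 + 0.09×1.7096 + 0.12×0.9015 + 0.24×0.4819 + 0.34×1.8561 = 1.1794
MRP = 13.63% − 4.15% = 9.48%
E(R_P) = R_f + β_P × MRP = 4.15% + 1.1794 × 9.48% = 15.33%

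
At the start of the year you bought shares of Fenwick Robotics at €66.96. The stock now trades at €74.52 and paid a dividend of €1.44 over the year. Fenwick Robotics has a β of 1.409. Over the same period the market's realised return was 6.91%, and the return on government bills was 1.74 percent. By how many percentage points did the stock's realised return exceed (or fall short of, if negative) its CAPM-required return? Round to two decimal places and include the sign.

Realised HPR = (P1 + D1 − P0) / P0 = (74.52 + 1.44 − 66.96) / 66.96 = 9.00 / 66.96 = 13.4409%
MRP = 6.91% − 1.74% = 5.17%
CAPM required = R_f + β·MRP = 1.74% + 1.409 × 5.17% = 9.02453%
α = realised − required = 13.4409% − 9.02453% = +4.42%

+4.42%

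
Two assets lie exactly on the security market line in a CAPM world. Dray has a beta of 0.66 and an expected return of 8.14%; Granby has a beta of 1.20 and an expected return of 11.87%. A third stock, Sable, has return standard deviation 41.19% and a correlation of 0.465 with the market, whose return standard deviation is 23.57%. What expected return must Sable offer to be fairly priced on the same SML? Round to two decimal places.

MRP = (11.87% − 8.14%) / (1.20 − 0.66) = 6.9074%
R_f = 8.14% − 0.66 × 6.9074% = 3.5811%
β_Sable = ρ·σ_i/σ_m = 0.465 × 41.19 / 23.57 = 0.8126
E(R_Sable) = R_f + β × MRP = 3.5811% + 0.8126 × 6.9074% = 9.19%

9.19%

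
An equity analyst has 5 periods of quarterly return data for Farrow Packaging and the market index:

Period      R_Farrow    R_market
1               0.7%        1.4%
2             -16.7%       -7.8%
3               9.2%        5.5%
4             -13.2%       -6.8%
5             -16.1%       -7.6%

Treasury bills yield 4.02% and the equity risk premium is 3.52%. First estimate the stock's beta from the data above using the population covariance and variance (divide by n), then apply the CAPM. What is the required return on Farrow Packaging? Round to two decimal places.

Mean R_i = (0.7 − 16.7 + 9.2 − 13.2 − 16.1) / 5 = -7.2200%
Mean R_m = (1.4 − 7.8 + 5.5 − 6.8 − 7.6) / 5 = -3.0600%
Σ(R_i − R̄_i)(R_m − R̄_m) = 283.4940  ⇒  Cov = 283.4940 / 5 = 56.6988
Σ(R_m − R̄_m)² = 150.2320  ⇒  Var(R_m) = 150.2320 / 5 = 30.0464
β = Cov / Var(R_m) = 56.6988 / 30.0464 = 1.8870
E(R) = R_f + β × MRP = 4.02% + 1.8870 × 3.52% = 10.66%

10.66%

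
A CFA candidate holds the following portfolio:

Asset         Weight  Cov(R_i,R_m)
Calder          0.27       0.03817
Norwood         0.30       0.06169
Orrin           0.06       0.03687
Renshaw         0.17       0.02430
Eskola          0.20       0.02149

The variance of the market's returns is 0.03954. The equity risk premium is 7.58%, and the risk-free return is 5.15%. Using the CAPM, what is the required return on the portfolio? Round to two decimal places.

β_Calder = 0.03817 / 0.03954 = 0.9654
β_Norwood = 0.06169 / 0.03954 = 1.5602
β_Orrin = 0.03687 / 0.03954 = 0.9325
β_Renshaw = 0.02430 / 0.03954 = 0.6146
β_Eskola = 0.02149 / 0.03954 = 0.5435
β_P = Σ w_i β_i = 0.27×0.9654 + 0.30×1.5602 + 0.06×0.9325 + 0.17×0.6146 + 0.20×0.5435 = 0.9979
E(R_P) = R_f + β_P × MRP = 5.15% + 0.9979 × 7.58% = 12.71%

12.71%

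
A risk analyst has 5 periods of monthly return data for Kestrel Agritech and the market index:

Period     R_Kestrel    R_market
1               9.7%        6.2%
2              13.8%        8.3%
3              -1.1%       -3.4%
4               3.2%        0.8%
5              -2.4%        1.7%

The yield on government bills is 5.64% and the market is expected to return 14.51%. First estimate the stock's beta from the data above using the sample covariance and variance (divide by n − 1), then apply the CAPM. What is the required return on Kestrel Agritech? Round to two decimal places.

17.46%

Mean R_i = (9.7 + 13.8 − 1.1 + 3.2 − 2.4) / 5 = 4.6400%
Mean R_m = (6.2 + 8.3 − 3.4 + 0.8 + 1.7) / 5 = 2.7200%
Σ(R_i − R̄_i)(R_m − R̄_m) = 113.7960  ⇒  Cov = 113.7960 / 4 = 28.4490
Σ(R_m − R̄_m)² = 85.4280  ⇒  Var(R_m) = 85.4280 / 4 = 21.3570
β = Cov / Var(R_m) = 28.4490 / 21.3570 = 1.3321
MRP = 14.51% − 5.64% = 8.87%
E(R) = R_f + β × MRP = 5.64% + 1.3321 × 8.87% = 17.46%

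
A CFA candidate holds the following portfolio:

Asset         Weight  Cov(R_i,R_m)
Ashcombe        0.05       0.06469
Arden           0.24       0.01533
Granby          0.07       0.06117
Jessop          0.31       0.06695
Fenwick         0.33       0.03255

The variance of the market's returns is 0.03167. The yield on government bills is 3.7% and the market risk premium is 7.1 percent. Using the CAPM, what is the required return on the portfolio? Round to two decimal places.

β_Ashcombe = 0.06469 / 0.03167 = 2.0426
β_Arden = 0.01533 / 0.03167 = 0.4841
β_Granby = 0.06117 / 0.03167 = 1.9315
β_Jessop = 0.06695 / 0.03167 = 2.1140
β_Fenwick = 0.03255 / 0.03167 = 1.0278
β_P = Σ w_i β_i = 0.05×2.0426 + 0.24×0.4841 + 0.07×1.9315 + 0.31×2.1140 + 0.33×1.0278 = 1.3480
E(R_P) = R_f + β_P × MRP = 3.7% + 1.3480 × 7.1% = 13.27%

13.27%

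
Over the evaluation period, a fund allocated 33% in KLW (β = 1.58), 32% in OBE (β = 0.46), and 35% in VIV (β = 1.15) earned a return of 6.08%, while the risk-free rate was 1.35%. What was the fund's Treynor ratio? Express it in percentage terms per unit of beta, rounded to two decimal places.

4.42%

β_P = 0.33×1.58 + 0.32×0.46 + 0.35×1.15 = 1.0711
Treynor = (R_P − R_f) / β_P = (6.08% − 1.35%) / 1.0711 = 4.73% / 1.0711 = 4.42%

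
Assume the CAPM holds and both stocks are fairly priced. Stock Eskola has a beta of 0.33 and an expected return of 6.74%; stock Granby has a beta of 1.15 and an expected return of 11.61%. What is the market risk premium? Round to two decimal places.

Both satisfy E(R) = R_f + β·MRP, so the slope of the SML is
MRP = (11.61% − 6.74%) / (1.15 − 0.33) = 4.87% / 0.82 = 5.9390%

5.94%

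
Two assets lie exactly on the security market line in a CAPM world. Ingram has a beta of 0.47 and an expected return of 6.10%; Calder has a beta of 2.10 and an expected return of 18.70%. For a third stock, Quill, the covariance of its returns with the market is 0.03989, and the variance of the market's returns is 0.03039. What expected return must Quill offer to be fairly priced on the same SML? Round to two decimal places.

12.61%

MRP = (18.70% − 6.10%) / (2.10 − 0.47) = 7.7301%
R_f = 6.10% − 0.47 × 7.7301% = 2.4669%
β_Quill = Cov / Var(R_m) = 0.03989 / 0.03039 = 1.3126
E(R_Quill) = R_f + β × MRP = 2.4669% + 1.3126 × 7.7301% = 12.61%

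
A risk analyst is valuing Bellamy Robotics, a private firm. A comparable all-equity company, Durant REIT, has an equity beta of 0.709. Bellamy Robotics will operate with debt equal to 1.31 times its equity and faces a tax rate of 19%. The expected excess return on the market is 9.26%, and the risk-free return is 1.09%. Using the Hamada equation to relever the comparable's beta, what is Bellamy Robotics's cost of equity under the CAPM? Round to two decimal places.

β_L = β_U × [1 + (1 − t)(D/E)] = 0.709 × [1 + (1 − 0.19) × 1.31]
    = 0.709 × [1 + 0.81 × 1.31] = 0.709 × 2.0611 = 1.4613
E(R) = R_f + β_L × MRP = 1.09% + 1.4613 × 9.26% = 14.62%

14.62%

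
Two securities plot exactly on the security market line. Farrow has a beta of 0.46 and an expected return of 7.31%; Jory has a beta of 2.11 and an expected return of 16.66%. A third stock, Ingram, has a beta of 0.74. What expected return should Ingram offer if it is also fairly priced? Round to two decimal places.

8.90%

MRP (SML slope) = (16.66% − 7.31%) / (2.11 − 0.46) = 9.35% / 1.65 = 5.6667%
R_f (intercept) = 7.31% − 0.46 × 5.6667% = 4.7033%
E(R_Ingram) = R_f + β × MRP = 4.7033% + 0.74 × 5.6667% = 8.90%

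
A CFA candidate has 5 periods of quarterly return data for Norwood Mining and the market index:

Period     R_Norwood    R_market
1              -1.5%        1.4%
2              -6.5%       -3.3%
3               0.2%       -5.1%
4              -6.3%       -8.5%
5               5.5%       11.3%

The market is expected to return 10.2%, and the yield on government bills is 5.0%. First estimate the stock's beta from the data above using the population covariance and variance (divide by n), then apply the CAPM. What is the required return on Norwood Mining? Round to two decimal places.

Mean R_i = (-1.5 − 6.5 + 0.2 − 6.3 + 5.5) / 5 = -1.7200%
Mean R_m = (1.4 − 3.3 − 5.1 − 8.5 + 11.3) / 5 = -0.8400%
Σ(R_i − R̄_i)(R_m − R̄_m) = 126.8060  ⇒  Cov = 126.8060 / 5 = 25.3612
Σ(R_m − R̄_m)² = 235.2720  ⇒  Var(R_m) = 235.2720 / 5 = 47.0544
β = Cov / Var(R_m) = 25.3612 / 47.0544 = 0.5390
MRP = 10.2% − 5.0% = 5.20%
E(R) = R_f + β × MRP = 5.0% + 0.5390 × 5.2% = 7.80%

7.80%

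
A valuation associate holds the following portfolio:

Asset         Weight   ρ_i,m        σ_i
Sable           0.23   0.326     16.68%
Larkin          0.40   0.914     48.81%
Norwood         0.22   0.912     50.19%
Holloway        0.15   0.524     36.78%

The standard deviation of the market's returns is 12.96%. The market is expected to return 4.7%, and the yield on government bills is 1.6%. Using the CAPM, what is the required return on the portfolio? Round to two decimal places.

β_Sable = 0.326 × 16.68% / 12.96% = 0.4196
β_Larkin = 0.914 × 48.81% / 12.96% = 3.4423
β_Norwood = 0.912 × 50.19% / 12.96% = 3.5319
β_Holloway = 0.524 × 36.78% / 12.96% = 1.4871
β_P = Σ w_i β_i = 0.23×0.4196 + 0.40×3.4423 + 0.22×3.5319 + 0.15×1.4871 = 2.4735
MRP = 4.7% − 1.6% = 3.10%
E(R_P) = R_f + β_P × MRP = 1.6% + 2.4735 × 3.1% = 9.27%

9.27%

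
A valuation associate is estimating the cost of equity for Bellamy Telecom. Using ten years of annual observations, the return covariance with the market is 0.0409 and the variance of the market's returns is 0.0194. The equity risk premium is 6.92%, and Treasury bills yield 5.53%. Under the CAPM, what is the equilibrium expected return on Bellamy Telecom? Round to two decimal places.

β = Cov(R_i, R_m) / Var(R_m) = 0.0409 / 0.0194 = 2.1082
E(R) = R_f + β × MRP = 5.53% + 2.1082 × 6.92% = 20.12%

20.12%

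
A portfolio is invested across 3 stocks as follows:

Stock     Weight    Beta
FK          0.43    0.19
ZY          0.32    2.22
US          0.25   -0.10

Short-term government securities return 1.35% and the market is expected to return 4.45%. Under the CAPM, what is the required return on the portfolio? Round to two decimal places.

β_P = Σ w_i β_i = 0.43×0.19 + 0.32×2.22 + 0.25×-0.10 = 0.7671
MRP = 4.45% − 1.35% = 3.10%
E(R_P) = R_f + β_P × MRP = 1.35% + 0.7671 × 3.10% = 3.73%

3.73%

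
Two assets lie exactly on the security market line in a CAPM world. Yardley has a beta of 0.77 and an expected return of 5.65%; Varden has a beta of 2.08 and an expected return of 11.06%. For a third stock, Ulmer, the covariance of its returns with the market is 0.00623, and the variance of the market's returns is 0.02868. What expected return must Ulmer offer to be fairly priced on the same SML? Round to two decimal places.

MRP = (11.06% − 5.65%) / (2.08 − 0.77) = 4.1298%
R_f = 5.65% − 0.77 × 4.1298% = 2.4701%
β_Ulmer = Cov / Var(R_m) = 0.00623 / 0.02868 = 0.2172
E(R_Ulmer) = R_f + β × MRP = 2.4701% + 0.2172 × 4.1298% = 3.37%

3.37%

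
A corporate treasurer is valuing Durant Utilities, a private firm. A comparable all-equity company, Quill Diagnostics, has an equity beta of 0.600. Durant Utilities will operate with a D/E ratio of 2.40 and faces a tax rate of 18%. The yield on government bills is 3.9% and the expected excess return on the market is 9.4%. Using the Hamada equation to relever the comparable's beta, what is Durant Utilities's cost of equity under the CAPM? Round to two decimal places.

20.64%

β_L = β_U × [1 + (1 − t)(D/E)] = 0.600 × [1 + (1 − 0.18) × 2.40]
    = 0.600 × [1 + 0.82 × 2.40] = 0.600 × 2.9680 = 1.7808
E(R) = R_f + β_L × MRP = 3.9% + 1.7808 × 9.4% = 20.64%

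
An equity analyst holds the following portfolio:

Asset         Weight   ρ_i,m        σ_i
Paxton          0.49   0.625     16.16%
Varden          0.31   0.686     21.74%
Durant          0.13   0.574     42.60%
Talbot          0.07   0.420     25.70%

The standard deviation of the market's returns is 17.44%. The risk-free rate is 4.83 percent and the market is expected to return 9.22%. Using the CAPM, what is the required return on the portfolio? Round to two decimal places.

β_Paxton = 0.625 × 16.16% / 17.44% = 0.5791
β_Varden = 0.686 × 21.74% / 17.44% = 0.8551
β_Durant = 0.574 × 42.60% / 17.44% = 1.4021
β_Talbot = 0.420 × 25.70% / 17.44% = 0.6189
β_P = Σ w_i β_i = 0.49×0.5791 + 0.31×0.8551 + 0.13×1.4021 + 0.07×0.6189 = 0.7744
MRP = 9.22% − 4.83% = 4.39%
E(R_P) = R_f + β_P × MRP = 4.83% + 0.7744 × 4.39% = 8.23%

8.23%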